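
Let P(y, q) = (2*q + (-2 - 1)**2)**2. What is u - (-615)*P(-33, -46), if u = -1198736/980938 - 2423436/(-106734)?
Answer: 5280785909053671/1246421863 ≈ 4.2368e+6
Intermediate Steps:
u = 26777316366/1246421863 (u = -1198736*1/980938 - 2423436*(-1/106734) = -85624/70067 + 403906/17789 = 26777316366/1246421863 ≈ 21.483)
P(y, q) = (9 + 2*q)**2 (P(y, q) = (2*q + (-3)**2)**2 = (2*q + 9)**2 = (9 + 2*q)**2)
u - (-615)*P(-33, -46) = 26777316366/1246421863 - (-615)*(9 + 2*(-46))**2 = 26777316366/1246421863 - (-615)*(9 - 92)**2 = 26777316366/1246421863 - (-615)*(-83)**2 = 26777316366/1246421863 - (-615)*6889 = 26777316366/1246421863 - 1*(-4236735) = 26777316366/1246421863 + 4236735 = 5280785909053671/1246421863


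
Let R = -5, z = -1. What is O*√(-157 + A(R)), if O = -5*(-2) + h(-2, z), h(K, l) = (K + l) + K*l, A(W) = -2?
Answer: 9*I*√159 ≈ 113.49*I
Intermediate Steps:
h(K, l) = K + l + K*l
O = 9 (O = -5*(-2) + (-2 - 1 - 2*(-1)) = 10 + (-2 - 1 + 2) = 10 - 1 = 9)
O*√(-157 + A(R)) = 9*√(-157 - 2) = 9*√(-159) = 9*(I*√159) = 9*I*√159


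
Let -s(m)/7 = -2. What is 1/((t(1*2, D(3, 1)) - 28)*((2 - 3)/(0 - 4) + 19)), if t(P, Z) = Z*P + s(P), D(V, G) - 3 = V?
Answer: -2/77 ≈ -0.025974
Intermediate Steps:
D(V, G) = 3 + V
s(m) = 14 (s(m) = -7*(-2) = 14)
t(P, Z) = 14 + P*Z (t(P, Z) = Z*P + 14 = P*Z + 14 = 14 + P*Z)
1/((t(1*2, D(3, 1)) - 28)*((2 - 3)/(0 - 4) + 19)) = 1/(((14 + (1*2)*(3 + 3)) - 28)*((2 - 3)/(0 - 4) + 19)) = 1/(((14 + 2*6) - 28)*(-1/(-4) + 19)) = 1/(((14 + 12) - 28)*(-1*(-¼) + 19)) = 1/((26 - 28)*(¼ + 19)) = 1/(-2*77/4) = 1/(-77/2) = -2/77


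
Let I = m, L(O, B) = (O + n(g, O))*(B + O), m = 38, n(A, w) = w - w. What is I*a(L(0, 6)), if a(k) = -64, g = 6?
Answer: -2432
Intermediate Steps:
n(A, w) = 0
L(O, B) = O*(B + O) (L(O, B) = (O + 0)*(B + O) = O*(B + O))
I = 38
I*a(L(0, 6)) = 38*(-64) = -2432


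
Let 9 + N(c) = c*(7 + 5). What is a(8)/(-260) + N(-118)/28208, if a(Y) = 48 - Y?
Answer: -74941/366704 ≈ -0.20436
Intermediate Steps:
N(c) = -9 + 12*c (N(c) = -9 + c*(7 + 5) = -9 + c*12 = -9 + 12*c)
a(8)/(-260) + N(-118)/28208 = (48 - 1*8)/(-260) + (-9 + 12*(-118))/28208 = (48 - 8)*(-1/260) + (-9 - 1416)*(1/28208) = 40*(-1/260) - 1425*1/28208 = -2/13 - 1425/28208 = -74941/366704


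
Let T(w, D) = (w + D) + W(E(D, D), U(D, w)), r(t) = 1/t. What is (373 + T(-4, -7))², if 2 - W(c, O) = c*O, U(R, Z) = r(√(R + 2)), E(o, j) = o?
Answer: 662431/5 - 5096*I*√5/5 ≈ 1.3249e+5 - 2279.0*I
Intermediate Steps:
U(R, Z) = (2 + R)^(-½) (U(R, Z) = 1/(√(R + 2)) = 1/(√(2 + R)) = (2 + R)^(-½))
W(c, O) = 2 - O*c (W(c, O) = 2 - c*O = 2 - O*c)
T(w, D) = 2 + D + w - D/√(2 + D) (T(w, D) = (w + D) + (2 - D/√(2 + D)) = (D + w) + (2 - D/√(2 + D)) = 2 + D + w - D/√(2 + D))
(373 + T(-4, -7))² = (373 + (2 - 7 - 4 - 1*(-7)/√(2 - 7)))² = (373 + (2 - 7 - 4 - 1*(-7)/√(-5)))² = (373 + (2 - 7 - 4 - 1*(-7)*(-I*√5/5)))² = (373 + (2 - 7 - 4 - 7*I*√5/5))² = (373 + (-9 - 7*I*√5/5))² = (364 - 7*I*√5/5)²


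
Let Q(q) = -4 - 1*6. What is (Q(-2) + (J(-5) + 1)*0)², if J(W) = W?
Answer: 100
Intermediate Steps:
Q(q) = -10 (Q(q) = -4 - 6 = -10)
(Q(-2) + (J(-5) + 1)*0)² = (-10 + (-5 + 1)*0)² = (-10 - 4*0)² = (-10 + 0)² = (-10)² = 100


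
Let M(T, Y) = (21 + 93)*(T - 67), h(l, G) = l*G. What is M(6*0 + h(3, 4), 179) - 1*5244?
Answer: -11514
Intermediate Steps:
h(l, G) = G*l
M(T, Y) = -7638 + 114*T (M(T, Y) = 114*(-67 + T) = -7638 + 114*T)
M(6*0 + h(3, 4), 179) - 1*5244 = (-7638 + 114*(6*0 + 4*3)) - 1*5244 = (-7638 + 114*(0 + 12)) - 5244 = (-7638 + 114*12) - 5244 = (-7638 + 1368) - 5244 = -6270 - 5244 = -11514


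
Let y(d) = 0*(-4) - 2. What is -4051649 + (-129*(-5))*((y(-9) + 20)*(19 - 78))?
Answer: -4736639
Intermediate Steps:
y(d) = -2 (y(d) = 0 - 2 = -2)
-4051649 + (-129*(-5))*((y(-9) + 20)*(19 - 78)) = -4051649 + (-129*(-5))*((-2 + 20)*(19 - 78)) = -4051649 + 645*(18*(-59)) = -4051649 + 645*(-1062) = -4051649 - 684990 = -4736639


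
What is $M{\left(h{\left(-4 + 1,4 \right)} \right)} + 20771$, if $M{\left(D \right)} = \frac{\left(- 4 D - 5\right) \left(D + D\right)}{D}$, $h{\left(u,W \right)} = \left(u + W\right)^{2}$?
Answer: $20753$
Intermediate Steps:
$h{\left(u,W \right)} = \left(W + u\right)^{2}$
$M{\left(D \right)} = -10 - 8 D$ ($M{\left(D \right)} = \frac{\left(-5 - 4 D\right) 2 D}{D} = \frac{2 D \left(-5 - 4 D\right)}{D} = -10 - 8 D$)
$M{\left(h{\left(-4 + 1,4 \right)} \right)} + 20771 = \left(-10 - 8 \left(4 + \left(-4 + 1\right)\right)^{2}\right) + 20771 = \left(-10 - 8 \left(4 - 3\right)^{2}\right) + 20771 = \left(-10 - 8 \cdot 1^{2}\right) + 20771 = \left(-10 - 8\right) + 20771 = -18 + 20771 = 20753$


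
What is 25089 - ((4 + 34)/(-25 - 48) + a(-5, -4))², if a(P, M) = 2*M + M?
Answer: 132863885/5329 ≈ 24932.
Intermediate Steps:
a(P, M) = 3*M
25089 - ((4 + 34)/(-25 - 48) + a(-5, -4))² = 25089 - ((4 + 34)/(-25 - 48) + 3*(-4))² = 25089 - (38/(-73) - 12)² = 25089 - (38*(-1/73) - 12)² = 25089 - (-38/73 - 12)² = 25089 - (-914/73)² = 25089 - 1*835396/5329 = 25089 - 835396/5329 = 132863885/5329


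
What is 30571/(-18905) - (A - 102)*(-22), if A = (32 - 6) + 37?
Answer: -855319/995 ≈ -859.62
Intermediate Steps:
A = 63 (A = 26 + 37 = 63)
30571/(-18905) - (A - 102)*(-22) = 30571/(-18905) - (63 - 102)*(-22) = 30571*(-1/18905) - (-39)*(-22) = -1609/995 - 1*858 = -1609/995 - 858 = -855319/995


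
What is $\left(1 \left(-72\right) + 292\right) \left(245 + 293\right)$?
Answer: $118360$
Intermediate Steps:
$\left(1 \left(-72\right) + 292\right) \left(245 + 293\right) = \left(-72 + 292\right) 538 = 220 \cdot 538 = 118360$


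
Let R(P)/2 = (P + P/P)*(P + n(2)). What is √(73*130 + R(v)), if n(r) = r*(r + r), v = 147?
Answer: 7*√1130 ≈ 235.31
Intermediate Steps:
n(r) = 2*r² (n(r) = r*(2*r) = 2*r²)
R(P) = 2*(1 + P)*(8 + P) (R(P) = 2*((P + P/P)*(P + 2*2²)) = 2*((P + 1)*(P + 2*4)) = 2*((1 + P)*(P + 8)) = 2*((1 + P)*(8 + P)) = 2*(1 + P)*(8 + P))
√(73*130 + R(v)) = √(73*130 + (16 + 2*147² + 18*147)) = √(9490 + (16 + 2*21609 + 2646)) = √(9490 + (16 + 43218 + 2646)) = √(9490 + 45880) = √55370 = 7*√1130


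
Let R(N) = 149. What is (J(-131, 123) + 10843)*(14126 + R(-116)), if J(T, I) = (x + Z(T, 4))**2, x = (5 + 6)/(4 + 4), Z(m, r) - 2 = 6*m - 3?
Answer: 573786151675/64 ≈ 8.9654e+9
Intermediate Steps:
Z(m, r) = -1 + 6*m (Z(m, r) = 2 + (6*m - 3) = 2 + (-3 + 6*m) = -1 + 6*m)
x = 11/8 ≈ 1.3750
J(T, I) = (3/8 + 6*T)**2 (J(T, I) = (11/8 + (-1 + 6*T))**2 = (3/8 + 6*T)**2)
(J(-131, 123) + 10843)*(14126 + R(-116)) = (9*(1 + 16*(-131))**2/64 + 10843)*(14126 + 149) = (9*(1 - 2096)**2/64 + 10843)*14275 = ((9/64)*(-2095)**2 + 10843)*14275 = ((9/64)*4389025 + 10843)*14275 = (39501225/64 + 10843)*14275 = (40195177/64)*14275 = 573786151675/64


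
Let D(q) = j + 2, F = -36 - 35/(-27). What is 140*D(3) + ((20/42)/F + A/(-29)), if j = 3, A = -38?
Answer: 133394332/190211 ≈ 701.30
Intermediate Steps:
F = -937/27 (F = -36 - 35*(-1)/27 = -36 - 1*(-35/27) = -36 + 35/27 = -937/27 ≈ -34.704)
D(q) = 5 (D(q) = 3 + 2 = 5)
140*D(3) + ((20/42)/F + A/(-29)) = 140*5 + ((20/42)/(-937/27) - 38/(-29)) = 700 + ((20*(1/42))*(-27/937) - 38*(-1/29)) = 700 + ((10/21)*(-27/937) + 38/29) = 700 + (-90/6559 + 38/29) = 700 + 246632/190211 = 133394332/190211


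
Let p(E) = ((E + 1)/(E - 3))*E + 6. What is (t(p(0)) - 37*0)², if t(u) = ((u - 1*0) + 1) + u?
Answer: 169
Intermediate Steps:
p(E) = 6 + E*(1 + E)/(-3 + E) (p(E) = ((1 + E)/(-3 + E))*E + 6 = E*(1 + E)/(-3 + E) + 6 = 6 + E*(1 + E)/(-3 + E))
t(u) = 1 + 2*u (t(u) = ((u + 0) + 1) + u = (u + 1) + u = (1 + u) + u = 1 + 2*u)
(t(p(0)) - 37*0)² = ((1 + 2*((-18 + 0² + 7*0)/(-3 + 0))) - 37*0)² = ((1 + 2*((-18 + 0 + 0)/(-3))) + 0)² = ((1 + 2*(-⅓*(-18))) + 0)² = ((1 + 2*6) + 0)² = ((1 + 12) + 0)² = (13 + 0)² = 13² = 169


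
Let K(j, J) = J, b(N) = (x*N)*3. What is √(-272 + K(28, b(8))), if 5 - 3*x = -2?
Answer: 6*I*√6 ≈ 14.697*I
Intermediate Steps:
x = 7/3 (x = 5/3 - ⅓*(-2) = 5/3 + ⅔ = 7/3 ≈ 2.3333)
b(N) = 7*N (b(N) = (7*N/3)*3 = 7*N)
√(-272 + K(28, b(8))) = √(-272 + 7*8) = √(-272 + 56) = √(-216) = 6*I*√6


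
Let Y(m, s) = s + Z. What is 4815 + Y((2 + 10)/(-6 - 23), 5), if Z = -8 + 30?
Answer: 4842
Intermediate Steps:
Z = 22
Y(m, s) = 22 + s (Y(m, s) = s + 22 = 22 + s)
4815 + Y((2 + 10)/(-6 - 23), 5) = 4815 + (22 + 5) = 4815 + 27 = 4842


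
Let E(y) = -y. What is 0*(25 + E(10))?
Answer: 0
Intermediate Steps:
0*(25 + E(10)) = 0*(25 - 1*10) = 0*(25 - 10) = 0*15 = 0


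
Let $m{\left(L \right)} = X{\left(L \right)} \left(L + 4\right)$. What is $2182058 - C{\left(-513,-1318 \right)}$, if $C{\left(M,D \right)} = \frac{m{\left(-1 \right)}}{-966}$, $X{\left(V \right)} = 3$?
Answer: $\frac{702622679}{322} \approx 2.1821 \cdot 10^{6}$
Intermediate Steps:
$m{\left(L \right)} = 12 + 3 L$ ($m{\left(L \right)} = 3 \left(L + 4\right) = 3 \left(4 + L\right) = 12 + 3 L$)
$C{\left(M,D \right)} = - \frac{3}{322}$ ($C{\left(M,D \right)} = \frac{12 + 3 \left(-1\right)}{-966} = \left(12 - 3\right) \left(- \frac{1}{966}\right) = 9 \left(- \frac{1}{966}\right) = - \frac{3}{322}$)
$2182058 - C{\left(-513,-1318 \right)} = 2182058 - - \frac{3}{322} = 2182058 + \frac{3}{322} = \frac{702622679}{322}$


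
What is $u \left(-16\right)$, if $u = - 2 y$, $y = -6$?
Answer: $-192$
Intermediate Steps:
$u = 12$ ($u = \left(-2\right) \left(-6\right) = 12$)
$u \left(-16\right) = 12 \left(-16\right) = -192$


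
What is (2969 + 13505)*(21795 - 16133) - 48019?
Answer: 93227769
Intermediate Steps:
(2969 + 13505)*(21795 - 16133) - 48019 = 16474*5662 - 48019 = 93275788 - 48019 = 93227769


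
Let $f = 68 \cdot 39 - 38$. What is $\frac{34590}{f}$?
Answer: $\frac{17295}{1307} \approx 13.233$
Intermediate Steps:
$f = 2614$ ($f = 2652 - 38 = 2614$)
$\frac{34590}{f} = \frac{34590}{2614} = 34590 \cdot \frac{1}{2614} = \frac{17295}{1307}$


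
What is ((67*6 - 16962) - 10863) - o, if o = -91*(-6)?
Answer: -27969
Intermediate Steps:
o = 546
((67*6 - 16962) - 10863) - o = ((67*6 - 16962) - 10863) - 1*546 = ((402 - 16962) - 10863) - 546 = (-16560 - 10863) - 546 = -27423 - 546 = -27969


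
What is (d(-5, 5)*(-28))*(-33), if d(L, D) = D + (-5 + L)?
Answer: -4620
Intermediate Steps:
d(L, D) = -5 + D + L
(d(-5, 5)*(-28))*(-33) = ((-5 + 5 - 5)*(-28))*(-33) = -5*(-28)*(-33) = 140*(-33) = -4620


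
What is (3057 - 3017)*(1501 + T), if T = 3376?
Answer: 195080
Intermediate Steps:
(3057 - 3017)*(1501 + T) = (3057 - 3017)*(1501 + 3376) = 40*4877 = 195080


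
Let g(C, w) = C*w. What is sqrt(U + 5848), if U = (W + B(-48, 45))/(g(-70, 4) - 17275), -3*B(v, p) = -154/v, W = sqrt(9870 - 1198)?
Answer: sqrt(259520415692270 - 10111680*sqrt(542))/210660 ≈ 76.472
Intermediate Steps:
W = 4*sqrt(542) (W = sqrt(8672) = 4*sqrt(542) ≈ 93.124)
B(v, p) = 154/(3*v) (B(v, p) = -(-154)/(3*v) = 154/(3*v))
U = 77/1263960 - 4*sqrt(542)/17555 (U = (4*sqrt(542) + (154/3)/(-48))/(-70*4 - 17275) = (4*sqrt(542) + (154/3)*(-1/48))/(-280 - 17275) = (4*sqrt(542) - 77/72)/(-17555) = (-77/72 + 4*sqrt(542))*(-1/17555) = 77/1263960 - 4*sqrt(542)/17555 ≈ -0.0052438)
sqrt(U + 5848) = sqrt((77/1263960 - 4*sqrt(542)/17555) + 5848) = sqrt(7391638157/1263960 - 4*sqrt(542)/17555)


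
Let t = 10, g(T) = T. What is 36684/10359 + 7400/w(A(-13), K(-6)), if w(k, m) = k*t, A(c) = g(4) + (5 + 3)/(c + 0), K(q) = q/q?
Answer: 2812991/12661 ≈ 222.18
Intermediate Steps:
K(q) = 1
A(c) = 4 + 8/c (A(c) = 4 + (5 + 3)/(c + 0) = 4 + 8/c)
w(k, m) = 10*k (w(k, m) = k*10 = 10*k)
36684/10359 + 7400/w(A(-13), K(-6)) = 36684/10359 + 7400/((10*(4 + 8/(-13)))) = 36684*(1/10359) + 7400/((10*(4 + 8*(-1/13)))) = 4076/1151 + 7400/((10*(4 - 8/13))) = 4076/1151 + 7400/((10*(44/13))) = 4076/1151 + 7400/(440/13) = 4076/1151 + 7400*(13/440) = 4076/1151 + 2405/11 = 2812991/12661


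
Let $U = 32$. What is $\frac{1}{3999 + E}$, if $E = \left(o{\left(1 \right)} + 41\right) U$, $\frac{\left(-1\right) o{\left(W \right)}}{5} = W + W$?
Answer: $\frac{1}{4991} \approx 0.00020036$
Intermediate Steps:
$o{\left(W \right)} = - 10 W$ ($o{\left(W \right)} = - 5 \left(W + W\right) = - 5 \cdot 2 W = - 10 W$)
$E = 992$ ($E = \left(\left(-10\right) 1 + 41\right) 32 = \left(-10 + 41\right) 32 = 31 \cdot 32 = 992$)
$\frac{1}{3999 + E} = \frac{1}{3999 + 992} = \frac{1}{4991}$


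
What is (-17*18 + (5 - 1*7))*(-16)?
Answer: 4928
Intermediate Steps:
(-17*18 + (5 - 1*7))*(-16) = (-306 + (5 - 7))*(-16) = (-306 - 2)*(-16) = -308*(-16) = 4928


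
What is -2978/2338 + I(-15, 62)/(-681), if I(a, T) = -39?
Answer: -322806/265363 ≈ -1.2165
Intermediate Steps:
-2978/2338 + I(-15, 62)/(-681) = -2978/2338 - 39/(-681) = -2978*1/2338 - 39*(-1/681) = -1489/1169 + 13/227 = -322806/265363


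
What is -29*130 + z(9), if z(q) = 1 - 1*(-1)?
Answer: -3768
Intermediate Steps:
z(q) = 2 (z(q) = 1 + 1 = 2)
-29*130 + z(9) = -29*130 + 2 = -3770 + 2 = -3768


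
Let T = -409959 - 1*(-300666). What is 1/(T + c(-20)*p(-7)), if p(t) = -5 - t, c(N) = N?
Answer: -1/109333 ≈ -9.1464e-6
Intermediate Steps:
T = -109293 (T = -409959 + 300666 = -109293)
1/(T + c(-20)*p(-7)) = 1/(-109293 - 20*(-5 - 1*(-7))) = 1/(-109293 - 20*(-5 + 7)) = 1/(-109293 - 20*2) = 1/(-109293 - 40) = 1/(-109333) = -1/109333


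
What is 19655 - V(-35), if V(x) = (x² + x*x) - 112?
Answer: 17317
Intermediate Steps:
V(x) = -112 + 2*x² (V(x) = (x² + x²) - 112 = 2*x² - 112 = -112 + 2*x²)
19655 - V(-35) = 19655 - (-112 + 2*(-35)²) = 19655 - (-112 + 2*1225) = 19655 - (-112 + 2450) = 19655 - 1*2338 = 19655 - 2338 = 17317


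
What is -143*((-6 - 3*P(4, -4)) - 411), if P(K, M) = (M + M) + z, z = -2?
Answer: 55341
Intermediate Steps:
P(K, M) = -2 + 2*M (P(K, M) = (M + M) - 2 = 2*M - 2 = -2 + 2*M)
-143*((-6 - 3*P(4, -4)) - 411) = -143*((-6 - 3*(-2 + 2*(-4))) - 411) = -143*((-6 - 3*(-2 - 8)) - 411) = -143*((-6 - 3*(-10)) - 411) = -143*((-6 + 30) - 411) = -143*(24 - 411) = -143*(-387) = 55341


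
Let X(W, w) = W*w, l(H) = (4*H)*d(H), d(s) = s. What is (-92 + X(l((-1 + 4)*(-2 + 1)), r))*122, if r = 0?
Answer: -11224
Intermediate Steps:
l(H) = 4*H² (l(H) = (4*H)*H = 4*H²)
(-92 + X(l((-1 + 4)*(-2 + 1)), r))*122 = (-92 + (4*((-1 + 4)*(-2 + 1))²)*0)*122 = (-92 + (4*(3*(-1))²)*0)*122 = (-92 + (4*(-3)²)*0)*122 = (-92 + (4*9)*0)*122 = (-92 + 36*0)*122 = (-92 + 0)*122 = -92*122 = -11224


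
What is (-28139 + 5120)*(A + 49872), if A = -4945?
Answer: -1034174613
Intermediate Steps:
(-28139 + 5120)*(A + 49872) = (-28139 + 5120)*(-4945 + 49872) = -23019*44927 = -1034174613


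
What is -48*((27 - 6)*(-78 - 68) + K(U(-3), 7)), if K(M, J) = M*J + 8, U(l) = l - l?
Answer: 146784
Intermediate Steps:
U(l) = 0
K(M, J) = 8 + J*M (K(M, J) = J*M + 8 = 8 + J*M)
-48*((27 - 6)*(-78 - 68) + K(U(-3), 7)) = -48*((27 - 6)*(-78 - 68) + (8 + 7*0)) = -48*(21*(-146) + (8 + 0)) = -48*(-3066 + 8) = -48*(-3058) = 146784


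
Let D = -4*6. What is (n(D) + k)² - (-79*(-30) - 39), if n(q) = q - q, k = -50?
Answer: 169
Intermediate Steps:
D = -24
n(q) = 0
(n(D) + k)² - (-79*(-30) - 39) = (0 - 50)² - (-79*(-30) - 39) = (-50)² - (2370 - 39) = 2500 - 1*2331 = 2500 - 2331 = 169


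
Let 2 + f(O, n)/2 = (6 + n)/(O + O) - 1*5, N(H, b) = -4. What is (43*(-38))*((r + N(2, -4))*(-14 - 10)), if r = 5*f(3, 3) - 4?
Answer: -2470608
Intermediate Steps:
f(O, n) = -14 + (6 + n)/O (f(O, n) = -4 + 2*((6 + n)/(O + O) - 1*5) = -4 + 2*((6 + n)/((2*O)) - 5) = -4 + 2*((6 + n)*(1/(2*O)) - 5) = -4 + 2*((6 + n)/(2*O) - 5) = -4 + 2*(-5 + (6 + n)/(2*O)) = -4 + (-10 + (6 + n)/O) = -14 + (6 + n)/O)
r = -59 (r = 5*((6 + 3 - 14*3)/3) - 4 = 5*((6 + 3 - 42)/3) - 4 = 5*((1/3)*(-33)) - 4 = 5*(-11) - 4 = -55 - 4 = -59)
(43*(-38))*((r + N(2, -4))*(-14 - 10)) = (43*(-38))*((-59 - 4)*(-14 - 10)) = -(-102942)*(-24) = -1634*1512 = -2470608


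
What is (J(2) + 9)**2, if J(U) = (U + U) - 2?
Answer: 121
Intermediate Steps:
J(U) = -2 + 2*U (J(U) = 2*U - 2 = -2 + 2*U)
(J(2) + 9)**2 = ((-2 + 2*2) + 9)**2 = ((-2 + 4) + 9)**2 = (2 + 9)**2 = 11**2 = 121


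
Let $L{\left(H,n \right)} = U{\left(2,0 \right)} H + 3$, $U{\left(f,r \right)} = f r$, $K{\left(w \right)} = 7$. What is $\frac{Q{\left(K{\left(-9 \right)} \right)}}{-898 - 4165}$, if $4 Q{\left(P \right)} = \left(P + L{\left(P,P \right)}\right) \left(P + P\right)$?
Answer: $- \frac{35}{5063} \approx -0.0069129$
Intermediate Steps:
$L{\left(H,n \right)} = 3$ ($L{\left(H,n \right)} = 2 \cdot 0 H + 3 = 0 H + 3 = 0 + 3 = 3$)
$Q{\left(P \right)} = \frac{P \left(3 + P\right)}{2}$ ($Q{\left(P \right)} = \frac{\left(P + 3\right) \left(P + P\right)}{4} = \frac{\left(3 + P\right) 2 P}{4} = \frac{2 P \left(3 + P\right)}{4} = \frac{P \left(3 + P\right)}{2}$)
$\frac{Q{\left(K{\left(-9 \right)} \right)}}{-898 - 4165} = \frac{\frac{1}{2} \cdot 7 \left(3 + 7\right)}{-898 - 4165} = \frac{\frac{1}{2} \cdot 7 \cdot 10}{-5063} = 35 \left(- \frac{1}{5063}\right) = - \frac{35}{5063}$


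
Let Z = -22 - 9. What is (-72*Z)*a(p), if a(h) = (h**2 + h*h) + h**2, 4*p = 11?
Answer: 101277/2 ≈ 50639.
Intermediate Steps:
Z = -31
p = 11/4 (p = (1/4)*11 = 11/4 ≈ 2.7500)
a(h) = 3*h**2 (a(h) = (h**2 + h**2) + h**2 = 2*h**2 + h**2 = 3*h**2)
(-72*Z)*a(p) = (-72*(-31))*(3*(11/4)**2) = 2232*(3*(121/16)) = 2232*(363/16) = 101277/2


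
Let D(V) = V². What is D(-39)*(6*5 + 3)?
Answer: 50193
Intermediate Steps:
D(-39)*(6*5 + 3) = (-39)²*(6*5 + 3) = 1521*(30 + 3) = 1521*33 = 50193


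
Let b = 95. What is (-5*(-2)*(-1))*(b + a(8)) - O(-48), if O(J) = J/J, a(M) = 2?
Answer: -971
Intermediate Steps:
O(J) = 1
(-5*(-2)*(-1))*(b + a(8)) - O(-48) = (-5*(-2)*(-1))*(95 + 2) - 1*1 = (10*(-1))*97 - 1 = -10*97 - 1 = -970 - 1 = -971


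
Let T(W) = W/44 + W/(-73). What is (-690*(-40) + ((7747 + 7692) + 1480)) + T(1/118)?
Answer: 16873413333/379016 ≈ 44519.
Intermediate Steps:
T(W) = 29*W/3212 (T(W) = W*(1/44) + W*(-1/73) = W/44 - W/73 = 29*W/3212)
(-690*(-40) + ((7747 + 7692) + 1480)) + T(1/118) = (-690*(-40) + ((7747 + 7692) + 1480)) + (29/3212)/118 = (27600 + (15439 + 1480)) + (29/3212)*(1/118) = (27600 + 16919) + 29/379016 = 44519 + 29/379016 = 16873413333/379016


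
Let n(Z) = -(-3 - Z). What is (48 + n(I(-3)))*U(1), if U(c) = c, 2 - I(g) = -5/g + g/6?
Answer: 311/6 ≈ 51.833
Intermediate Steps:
I(g) = 2 + 5/g - g/6 (I(g) = 2 - (-5/g + g/6) = 2 + (5/g - g/6) = 2 + 5/g - g/6)
n(Z) = 3 + Z
(48 + n(I(-3)))*U(1) = (48 + (3 + (2 + 5/(-3) - ⅙*(-3))))*1 = (48 + (3 + (2 + 5*(-⅓) + ½)))*1 = (48 + (3 + (2 - 5/3 + ½)))*1 = (48 + (3 + ⅚))*1 = (48 + 23/6)*1 = (311/6)*1 = 311/6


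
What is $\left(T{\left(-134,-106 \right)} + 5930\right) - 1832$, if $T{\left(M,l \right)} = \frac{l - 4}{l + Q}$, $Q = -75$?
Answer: $\frac{741848}{181} \approx 4098.6$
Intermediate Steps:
$T{\left(M,l \right)} = \frac{-4 + l}{-75 + l}$ ($T{\left(M,l \right)} = \frac{l - 4}{l - 75} = \frac{-4 + l}{-75 + l}$)
$\left(T{\left(-134,-106 \right)} + 5930\right) - 1832 = \left(\frac{-4 - 106}{-75 - 106} + 5930\right) - 1832 = \left(\frac{1}{-181} \left(-110\right) + 5930\right) - 1832 = \left(\left(- \frac{1}{181}\right) \left(-110\right) + 5930\right) - 1832 = \left(\frac{110}{181} + 5930\right) - 1832 = \frac{1073440}{181} - 1832 = \frac{741848}{181}$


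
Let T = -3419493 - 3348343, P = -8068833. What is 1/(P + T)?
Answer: -1/14836669 ≈ -6.7401e-8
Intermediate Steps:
T = -6767836
1/(P + T) = 1/(-8068833 - 6767836) = 1/(-14836669) = -1/14836669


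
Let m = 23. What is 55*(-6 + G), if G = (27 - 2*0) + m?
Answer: 2420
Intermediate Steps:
G = 50 (G = (27 - 2*0) + 23 = (27 + 0) + 23 = 27 + 23 = 50)
55*(-6 + G) = 55*(-6 + 50) = 55*44 = 2420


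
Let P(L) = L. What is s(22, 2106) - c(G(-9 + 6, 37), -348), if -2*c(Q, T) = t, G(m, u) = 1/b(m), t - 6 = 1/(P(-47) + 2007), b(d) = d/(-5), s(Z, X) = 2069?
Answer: 8122241/3920 ≈ 2072.0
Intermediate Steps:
b(d) = -d/5 (b(d) = d*(-⅕) = -d/5)
t = 11761/1960 (t = 6 + 1/(-47 + 2007) = 6 + 1/1960 = 11761/1960 ≈ 6.0005)
G(m, u) = -5/m (G(m, u) = 1/(-m/5) = -5/m)
c(Q, T) = -11761/3920 (c(Q, T) = -½*11761/1960 = -11761/3920)
s(22, 2106) - c(G(-9 + 6, 37), -348) = 2069 - 1*(-11761/3920) = 2069 + 11761/3920 = 8122241/3920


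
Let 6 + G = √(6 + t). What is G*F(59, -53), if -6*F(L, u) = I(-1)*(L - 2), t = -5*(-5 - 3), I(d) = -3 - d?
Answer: -114 + 19*√46 ≈ 14.864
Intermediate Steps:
t = 40 (t = -5*(-8) = 40)
F(L, u) = -⅔ + L/3 (F(L, u) = -(-3 - 1*(-1))*(L - 2)/6 = -(-3 + 1)*(-2 + L)/6 = -(-1)*(-2 + L)/3 = -(4 - 2*L)/6 = -⅔ + L/3)
G = -6 + √46 (G = -6 + √(6 + 40) = -6 + √46 ≈ 0.78233)
G*F(59, -53) = (-6 + √46)*(-⅔ + (⅓)*59) = (-6 + √46)*(-⅔ + 59/3) = (-6 + √46)*19 = -114 + 19*√46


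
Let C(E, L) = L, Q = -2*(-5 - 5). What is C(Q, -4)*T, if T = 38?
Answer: -152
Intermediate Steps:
Q = 20 (Q = -2*(-10) = 20)
C(Q, -4)*T = -4*38 = -152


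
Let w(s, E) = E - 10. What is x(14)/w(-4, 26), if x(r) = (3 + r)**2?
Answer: 289/16 ≈ 18.063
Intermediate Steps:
w(s, E) = -10 + E
x(14)/w(-4, 26) = (3 + 14)**2/(-10 + 26) = 17**2/16 = 289*(1/16) = 289/16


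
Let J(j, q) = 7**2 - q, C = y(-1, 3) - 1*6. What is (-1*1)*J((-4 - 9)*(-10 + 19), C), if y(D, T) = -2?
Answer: -57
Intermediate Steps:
C = -8 (C = -2 - 1*6 = -2 - 6 = -8)
J(j, q) = 49 - q
(-1*1)*J((-4 - 9)*(-10 + 19), C) = (-1*1)*(49 - 1*(-8)) = -(49 + 8) = -1*57 = -57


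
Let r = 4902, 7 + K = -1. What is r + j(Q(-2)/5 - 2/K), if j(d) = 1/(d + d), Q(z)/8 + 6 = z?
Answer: 1230392/251 ≈ 4902.0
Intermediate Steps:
K = -8 (K = -7 - 1 = -8)
Q(z) = -48 + 8*z
j(d) = 1/(2*d)
r + j(Q(-2)/5 - 2/K) = 4902 + 1/(2*((-48 + 8*(-2))/5 - 2/(-8))) = 4902 + 1/(2*((-48 - 16)*(⅕) - 2*(-⅛))) = 4902 + 1/(2*(-64*⅕ + ¼)) = 4902 + 1/(2*(-64/5 + ¼)) = 4902 + 1/(2*(-251/20)) = 4902 + (½)*(-20/251) = 4902 - 10/251 = 1230392/251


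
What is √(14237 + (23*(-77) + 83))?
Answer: √12549 ≈ 112.02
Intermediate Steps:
√(14237 + (23*(-77) + 83)) = √(14237 + (-1771 + 83)) = √(14237 - 1688) = √12549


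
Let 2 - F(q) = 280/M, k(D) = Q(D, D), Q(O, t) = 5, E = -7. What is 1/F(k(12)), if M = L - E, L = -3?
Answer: -1/68 ≈ -0.014706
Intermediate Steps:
k(D) = 5
M = 4 (M = -3 - 1*(-7) = -3 + 7 = 4)
F(q) = -68 (F(q) = 2 - 280/4 = 2 - 1*70 = 2 - 70 = -68)
1/F(k(12)) = 1/(-68) = -1/68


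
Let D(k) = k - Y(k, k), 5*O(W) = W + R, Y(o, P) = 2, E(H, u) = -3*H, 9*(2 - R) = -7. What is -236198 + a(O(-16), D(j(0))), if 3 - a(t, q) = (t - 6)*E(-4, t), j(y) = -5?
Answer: -3541369/15 ≈ -2.3609e+5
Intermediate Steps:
R = 25/9 (R = 2 - ⅑*(-7) = 2 + 7/9 = 25/9 ≈ 2.7778)
O(W) = 5/9 + W/5 (O(W) = (W + 25/9)/5 = (25/9 + W)/5 = 5/9 + W/5)
D(k) = -2 + k (D(k) = k - 1*2 = k - 2 = -2 + k)
a(t, q) = 75 - 12*t (a(t, q) = 3 - (t - 6)*(-3*(-4)) = 3 - (-6 + t)*12 = 3 - (-72 + 12*t) = 3 + (72 - 12*t) = 75 - 12*t)
-236198 + a(O(-16), D(j(0))) = -236198 + (75 - 12*(5/9 + (⅕)*(-16))) = -236198 + (75 - 12*(5/9 - 16/5)) = -236198 + (75 - 12*(-119/45)) = -236198 + (75 + 476/15) = -236198 + 1601/15 = -3541369/15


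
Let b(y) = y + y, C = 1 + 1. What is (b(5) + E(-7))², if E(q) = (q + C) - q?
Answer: 144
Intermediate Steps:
C = 2
E(q) = 2 (E(q) = (q + 2) - q = (2 + q) - q = 2)
b(y) = 2*y
(b(5) + E(-7))² = (2*5 + 2)² = (10 + 2)² = 12² = 144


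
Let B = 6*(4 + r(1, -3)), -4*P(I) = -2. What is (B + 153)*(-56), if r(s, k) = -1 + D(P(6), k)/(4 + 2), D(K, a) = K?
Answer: -9604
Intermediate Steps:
P(I) = ½ (P(I) = -¼*(-2) = ½)
r(s, k) = -11/12 (r(s, k) = -1 + 1/(2*(4 + 2)) = -1 + (½)/6 = -1 + (½)*(⅙) = -1 + 1/12 = -11/12)
B = 37/2 (B = 6*(4 - 11/12) = 6*(37/12) = 37/2 ≈ 18.500)
(B + 153)*(-56) = (37/2 + 153)*(-56) = (343/2)*(-56) = -9604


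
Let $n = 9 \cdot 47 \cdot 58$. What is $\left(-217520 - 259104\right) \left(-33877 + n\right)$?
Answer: $4453098032$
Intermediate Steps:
$n = 24534$ ($n = 423 \cdot 58 = 24534$)
$\left(-217520 - 259104\right) \left(-33877 + n\right) = \left(-217520 - 259104\right) \left(-33877 + 24534\right) = \left(-476624\right) \left(-9343\right) = 4453098032$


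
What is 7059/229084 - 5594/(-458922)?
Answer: 2260513147/52565843724 ≈ 0.043003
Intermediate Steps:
7059/229084 - 5594/(-458922) = 7059*(1/229084) - 5594*(-1/458922) = 7059/229084 + 2797/229461 = 2260513147/52565843724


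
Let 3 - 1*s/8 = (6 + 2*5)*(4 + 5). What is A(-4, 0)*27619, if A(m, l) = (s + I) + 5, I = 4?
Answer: -30905661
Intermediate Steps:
s = -1128 (s = 24 - 8*(6 + 2*5)*(4 + 5) = 24 - 8*(6 + 10)*9 = 24 - 128*9 = 24 - 8*144 = 24 - 1152 = -1128)
A(m, l) = -1119 (A(m, l) = (-1128 + 4) + 5 = -1124 + 5 = -1119)
A(-4, 0)*27619 = -1119*27619 = -30905661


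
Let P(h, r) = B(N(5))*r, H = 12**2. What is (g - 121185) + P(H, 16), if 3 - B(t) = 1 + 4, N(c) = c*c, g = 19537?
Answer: -101680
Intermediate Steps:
N(c) = c**2
H = 144
B(t) = -2 (B(t) = 3 - (1 + 4) = 3 - 1*5 = 3 - 5 = -2)
P(h, r) = -2*r
(g - 121185) + P(H, 16) = (19537 - 121185) - 2*16 = -101648 - 32 = -101680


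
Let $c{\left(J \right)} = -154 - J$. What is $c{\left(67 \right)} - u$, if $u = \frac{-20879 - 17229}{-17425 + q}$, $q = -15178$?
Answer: $- \frac{7243371}{32603} \approx -222.17$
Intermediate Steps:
$u = \frac{38108}{32603}$ ($u = \frac{-20879 - 17229}{-17425 - 15178} = - \frac{38108}{-32603} = \left(-38108\right) \left(- \frac{1}{32603}\right) = \frac{38108}{32603} \approx 1.1688$)
$c{\left(67 \right)} - u = \left(-154 - 67\right) - \frac{38108}{32603} = -221 - \frac{38108}{32603} = - \frac{7243371}{32603}$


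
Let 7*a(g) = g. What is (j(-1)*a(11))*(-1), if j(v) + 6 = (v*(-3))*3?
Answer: -33/7 ≈ -4.7143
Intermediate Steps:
a(g) = g/7
j(v) = -6 - 9*v (j(v) = -6 + (v*(-3))*3 = -6 - 3*v*3 = -6 - 9*v)
(j(-1)*a(11))*(-1) = ((-6 - 9*(-1))*((⅐)*11))*(-1) = ((-6 + 9)*(11/7))*(-1) = (3*(11/7))*(-1) = (33/7)*(-1) = -33/7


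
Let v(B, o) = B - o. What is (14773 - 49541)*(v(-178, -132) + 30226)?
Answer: -1049298240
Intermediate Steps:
(14773 - 49541)*(v(-178, -132) + 30226) = (14773 - 49541)*((-178 - 1*(-132)) + 30226) = -34768*((-178 + 132) + 30226) = -34768*(-46 + 30226) = -34768*30180 = -1049298240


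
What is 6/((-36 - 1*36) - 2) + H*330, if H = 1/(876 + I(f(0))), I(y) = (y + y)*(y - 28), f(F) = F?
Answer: 1597/5402 ≈ 0.29563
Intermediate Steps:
I(y) = 2*y*(-28 + y) (I(y) = (2*y)*(-28 + y) = 2*y*(-28 + y))
H = 1/876 (H = 1/(876 + 2*0*(-28 + 0)) = 1/(876 + 2*0*(-28)) = 1/(876 + 0) = 1/876 ≈ 0.0011416)
6/((-36 - 1*36) - 2) + H*330 = 6/((-36 - 1*36) - 2) + (1/876)*330 = 6/((-36 - 36) - 2) + 55/146 = 6/(-72 - 2) + 55/146 = 6/(-74) + 55/146 = -1/74*6 + 55/146 = -3/37 + 55/146 = 1597/5402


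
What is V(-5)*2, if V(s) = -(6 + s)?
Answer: -2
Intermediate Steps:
V(s) = -6 - s
V(-5)*2 = (-6 - 1*(-5))*2 = (-6 + 5)*2 = -1*2 = -2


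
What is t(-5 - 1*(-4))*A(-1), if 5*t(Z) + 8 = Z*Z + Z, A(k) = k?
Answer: 8/5 ≈ 1.6000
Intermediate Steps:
t(Z) = -8/5 + Z/5 + Z²/5 (t(Z) = -8/5 + (Z*Z + Z)/5 = -8/5 + (Z² + Z)/5 = -8/5 + (Z + Z²)/5 = -8/5 + (Z/5 + Z²/5) = -8/5 + Z/5 + Z²/5)
t(-5 - 1*(-4))*A(-1) = (-8/5 + (-5 - 1*(-4))/5 + (-5 - 1*(-4))²/5)*(-1) = (-8/5 + (-5 + 4)/5 + (-5 + 4)²/5)*(-1) = (-8/5 + (⅕)*(-1) + (⅕)*(-1)²)*(-1) = (-8/5 - ⅕ + (⅕)*1)*(-1) = (-8/5 - ⅕ + ⅕)*(-1) = -8/5*(-1) = 8/5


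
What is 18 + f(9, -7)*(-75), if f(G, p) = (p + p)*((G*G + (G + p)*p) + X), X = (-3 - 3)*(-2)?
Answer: 82968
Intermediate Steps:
X = 12 (X = -6*(-2) = 12)
f(G, p) = 2*p*(12 + G² + p*(G + p)) (f(G, p) = (p + p)*((G*G + (G + p)*p) + 12) = (2*p)*((G² + p*(G + p)) + 12) = (2*p)*(12 + G² + p*(G + p)) = 2*p*(12 + G² + p*(G + p)))
18 + f(9, -7)*(-75) = 18 + (2*(-7)*(12 + 9² + (-7)² + 9*(-7)))*(-75) = 18 + (2*(-7)*(12 + 81 + 49 - 63))*(-75) = 18 + (2*(-7)*79)*(-75) = 18 - 1106*(-75) = 18 + 82950 = 82968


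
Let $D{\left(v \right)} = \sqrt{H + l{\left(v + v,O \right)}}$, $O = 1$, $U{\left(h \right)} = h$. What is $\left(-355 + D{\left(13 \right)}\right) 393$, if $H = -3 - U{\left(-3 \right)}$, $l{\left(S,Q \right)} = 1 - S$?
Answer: $-139515 + 1965 i \approx -1.3952 \cdot 10^{5} + 1965.0 i$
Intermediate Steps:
$H = 0$ ($H = -3 - -3 = -3 + 3 = 0$)
$D{\left(v \right)} = \sqrt{1 - 2 v}$ ($D{\left(v \right)} = \sqrt{0 - \left(-1 + 2 v\right)} = \sqrt{1 - 2 v}$)
$\left(-355 + D{\left(13 \right)}\right) 393 = \left(-355 + \sqrt{1 - 26}\right) 393 = \left(-355 + \sqrt{-25}\right) 393 = \left(-355 + 5 i\right) 393 = -139515 + 1965 i$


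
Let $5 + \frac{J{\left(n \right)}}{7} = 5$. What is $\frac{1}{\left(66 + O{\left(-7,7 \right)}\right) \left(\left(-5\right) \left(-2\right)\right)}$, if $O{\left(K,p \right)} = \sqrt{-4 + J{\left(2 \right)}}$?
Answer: $\frac{33}{21800} - \frac{i}{21800} \approx 0.0015138 - 4.5872 \cdot 10^{-5} i$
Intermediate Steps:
$J{\left(n \right)} = 0$ ($J{\left(n \right)} = -35 + 7 \cdot 5 = -35 + 35 = 0$)
$O{\left(K,p \right)} = 2 i$ ($O{\left(K,p \right)} = \sqrt{-4 + 0} = \sqrt{-4} = 2 i$)
$\frac{1}{\left(66 + O{\left(-7,7 \right)}\right) \left(\left(-5\right) \left(-2\right)\right)} = \frac{1}{\left(66 + 2 i\right) \left(\left(-5\right) \left(-2\right)\right)} = \frac{1}{\left(66 + 2 i\right) 10} = \frac{1}{660 + 20 i} = \frac{660 - 20 i}{436000}$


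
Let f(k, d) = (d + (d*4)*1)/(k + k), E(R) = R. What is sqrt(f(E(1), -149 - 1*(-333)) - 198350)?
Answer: I*sqrt(197890) ≈ 444.85*I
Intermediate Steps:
f(k, d) = 5*d/(2*k) (f(k, d) = (d + (4*d)*1)/((2*k)) = (d + 4*d)*(1/(2*k)) = (5*d)*(1/(2*k)) = 5*d/(2*k))
sqrt(f(E(1), -149 - 1*(-333)) - 198350) = sqrt((5/2)*(-149 - 1*(-333))/1 - 198350) = sqrt((5/2)*(-149 + 333)*1 - 198350) = sqrt((5/2)*184*1 - 198350) = sqrt(460 - 198350) = sqrt(-197890) = I*sqrt(197890)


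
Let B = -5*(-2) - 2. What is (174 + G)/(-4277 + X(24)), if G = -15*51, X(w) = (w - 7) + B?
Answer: 591/4252 ≈ 0.13899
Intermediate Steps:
B = 8 (B = 10 - 2 = 8)
X(w) = 1 + w (X(w) = (w - 7) + 8 = (-7 + w) + 8 = 1 + w)
G = -765
(174 + G)/(-4277 + X(24)) = (174 - 765)/(-4277 + (1 + 24)) = -591/(-4277 + 25) = -591/(-4252) = -591*(-1/4252) = 591/4252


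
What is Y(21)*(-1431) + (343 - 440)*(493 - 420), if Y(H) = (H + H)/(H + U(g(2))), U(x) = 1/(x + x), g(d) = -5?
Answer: -2080949/209 ≈ -9956.7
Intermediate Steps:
U(x) = 1/(2*x)
Y(H) = 2*H/(-1/10 + H) (Y(H) = (H + H)/(H + (1/2)/(-5)) = (2*H)/(H + (1/2)*(-1/5)) = (2*H)/(H - 1/10) = (2*H)/(-1/10 + H) = 2*H/(-1/10 + H))
Y(21)*(-1431) + (343 - 440)*(493 - 420) = (20*21/(-1 + 10*21))*(-1431) + (343 - 440)*(493 - 420) = (20*21/(-1 + 210))*(-1431) - 97*73 = (20*21/209)*(-1431) - 7081 = (20*21*(1/209))*(-1431) - 7081 = (420/209)*(-1431) - 7081 = -601020/209 - 7081 = -2080949/209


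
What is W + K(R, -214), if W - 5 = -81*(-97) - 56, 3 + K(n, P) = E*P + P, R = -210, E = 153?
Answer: -25153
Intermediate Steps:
K(n, P) = -3 + 154*P (K(n, P) = -3 + (153*P + P) = -3 + 154*P)
W = 7806 (W = 5 + (-81*(-97) - 56) = 5 + (7857 - 56) = 5 + 7801 = 7806)
W + K(R, -214) = 7806 + (-3 + 154*(-214)) = 7806 + (-3 - 32956) = 7806 - 32959 = -25153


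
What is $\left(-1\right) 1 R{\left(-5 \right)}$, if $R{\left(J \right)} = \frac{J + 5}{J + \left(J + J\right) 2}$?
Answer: $0$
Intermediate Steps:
$R{\left(J \right)} = \frac{5 + J}{5 J}$ ($R{\left(J \right)} = \frac{5 + J}{J + 2 J 2} = \frac{5 + J}{J + 4 J} = \frac{5 + J}{5 J}$)
$\left(-1\right) 1 R{\left(-5 \right)} = \left(-1\right) 1 \frac{5 - 5}{5 \left(-5\right)} = - \frac{\left(-1\right) 0}{5 \cdot 5} = \left(-1\right) 0 = 0$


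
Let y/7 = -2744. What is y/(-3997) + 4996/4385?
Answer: 14885156/2503835 ≈ 5.9449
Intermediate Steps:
y = -19208 (y = 7*(-2744) = -19208)
y/(-3997) + 4996/4385 = -19208/(-3997) + 4996/4385 = -19208*(-1/3997) + 4996*(1/4385) = 2744/571 + 4996/4385 = 14885156/2503835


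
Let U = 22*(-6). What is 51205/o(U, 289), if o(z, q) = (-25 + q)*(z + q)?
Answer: 4655/3768 ≈ 1.2354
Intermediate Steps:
U = -132
o(z, q) = (-25 + q)*(q + z)
51205/o(U, 289) = 51205/(289² - 25*289 - 25*(-132) + 289*(-132)) = 51205/(83521 - 7225 + 3300 - 38148) = 51205/41448 = 51205*(1/41448) = 4655/3768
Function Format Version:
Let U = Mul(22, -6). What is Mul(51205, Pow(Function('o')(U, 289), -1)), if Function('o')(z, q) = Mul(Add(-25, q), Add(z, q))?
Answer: Rational(4655, 3768) ≈ 1.2354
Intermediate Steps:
U = -132
Function('o')(z, q) = Mul(Add(-25, q), Add(q, z))
Mul(51205, Pow(Function('o')(U, 289), -1)) = Mul(51205, Pow(Add(Pow(289, 2), Mul(-25, 289), Mul(-25, -132), Mul(289, -132)), -1)) = Mul(51205, Pow(Add(83521, -7225, 3300, -38148), -1)) = Mul(51205, Pow(41448, -1)) = Mul(51205, Rational(1, 41448)) = Rational(4655, 3768)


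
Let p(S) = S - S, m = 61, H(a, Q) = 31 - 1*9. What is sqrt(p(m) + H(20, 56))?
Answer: sqrt(22) ≈ 4.6904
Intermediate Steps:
H(a, Q) = 22 (H(a, Q) = 31 - 9 = 22)
p(S) = 0
sqrt(p(m) + H(20, 56)) = sqrt(0 + 22) = sqrt(22)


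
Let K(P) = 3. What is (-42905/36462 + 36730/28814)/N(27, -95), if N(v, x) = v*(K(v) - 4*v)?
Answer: -10298459/297849655278 ≈ -3.4576e-5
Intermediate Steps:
N(v, x) = v*(3 - 4*v)
(-42905/36462 + 36730/28814)/N(27, -95) = (-42905/36462 + 36730/28814)/((27*(3 - 4*27))) = (-42905*1/36462 + 36730*(1/28814))/((27*(3 - 108))) = (-42905/36462 + 18365/14407)/((27*(-105))) = (51492295/525308034)/(-2835) = (51492295/525308034)*(-1/2835) = -10298459/297849655278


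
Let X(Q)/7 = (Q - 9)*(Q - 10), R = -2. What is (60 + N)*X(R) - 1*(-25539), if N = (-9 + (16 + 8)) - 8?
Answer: 87447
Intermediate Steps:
X(Q) = 7*(-10 + Q)*(-9 + Q) (X(Q) = 7*((Q - 9)*(Q - 10)) = 7*((-9 + Q)*(-10 + Q)) = 7*((-10 + Q)*(-9 + Q)) = 7*(-10 + Q)*(-9 + Q))
N = 7 (N = (-9 + 24) - 8 = 15 - 8 = 7)
(60 + N)*X(R) - 1*(-25539) = (60 + 7)*(630 - 133*(-2) + 7*(-2)²) - 1*(-25539) = 67*(630 + 266 + 7*4) + 25539 = 67*(630 + 266 + 28) + 25539 = 67*924 + 25539 = 61908 + 25539 = 87447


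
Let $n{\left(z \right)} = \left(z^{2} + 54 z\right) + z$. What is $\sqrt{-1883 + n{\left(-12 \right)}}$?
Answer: $i \sqrt{2399} \approx 48.98 i$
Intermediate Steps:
$n{\left(z \right)} = z^{2} + 55 z$
$\sqrt{-1883 + n{\left(-12 \right)}} = \sqrt{-1883 - 12 \left(55 - 12\right)} = \sqrt{-1883 - 516} = \sqrt{-2399} = i \sqrt{2399}$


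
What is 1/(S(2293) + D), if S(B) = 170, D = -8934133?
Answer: -1/8933963 ≈ -1.1193e-7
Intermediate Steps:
1/(S(2293) + D) = 1/(170 - 8934133) = 1/(-8933963) = -1/8933963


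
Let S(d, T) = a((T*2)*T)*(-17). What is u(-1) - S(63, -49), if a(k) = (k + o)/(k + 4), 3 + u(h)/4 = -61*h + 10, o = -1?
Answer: 1388849/4806 ≈ 288.98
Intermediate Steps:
u(h) = 28 - 244*h (u(h) = -12 + 4*(-61*h + 10) = -12 + 4*(10 - 61*h) = -12 + (40 - 244*h) = 28 - 244*h)
a(k) = (-1 + k)/(4 + k) (a(k) = (k - 1)/(k + 4) = (-1 + k)/(4 + k))
S(d, T) = -17*(-1 + 2*T²)/(4 + 2*T²) (S(d, T) = ((-1 + (T*2)*T)/(4 + (T*2)*T))*(-17) = ((-1 + (2*T)*T)/(4 + (2*T)*T))*(-17) = ((-1 + 2*T²)/(4 + 2*T²))*(-17) = -17*(-1 + 2*T²)/(4 + 2*T²))
u(-1) - S(63, -49) = (28 - 244*(-1)) - 17*(1 - 2*(-49)²)/(2*(2 + (-49)²)) = (28 + 244) - 17*(1 - 2*2401)/(2*(2 + 2401)) = 272 - 17*(1 - 4802)/(2*2403) = 272 - 17*(-4801)/(2*2403) = 272 - 1*(-81617/4806) = 272 + 81617/4806 = 1388849/4806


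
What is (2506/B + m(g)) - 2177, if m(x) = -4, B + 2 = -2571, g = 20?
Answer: -5614219/2573 ≈ -2182.0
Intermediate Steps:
B = -2573 (B = -2 - 2571 = -2573)
(2506/B + m(g)) - 2177 = (2506/(-2573) - 4) - 2177 = (2506*(-1/2573) - 4) - 2177 = (-2506/2573 - 4) - 2177 = -12798/2573 - 2177 = -5614219/2573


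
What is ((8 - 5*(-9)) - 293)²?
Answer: 57600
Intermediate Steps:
((8 - 5*(-9)) - 293)² = ((8 + 45) - 293)² = (53 - 293)² = (-240)² = 57600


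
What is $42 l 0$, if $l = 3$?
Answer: $0$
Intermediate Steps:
$42 l 0 = 42 \cdot 3 \cdot 0 = 42 \cdot 0 = 0$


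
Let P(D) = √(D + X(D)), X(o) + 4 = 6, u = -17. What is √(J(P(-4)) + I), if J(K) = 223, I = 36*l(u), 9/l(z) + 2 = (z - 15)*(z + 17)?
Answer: √61 ≈ 7.8102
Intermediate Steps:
X(o) = 2 (X(o) = -4 + 6 = 2)
l(z) = 9/(-2 + (-15 + z)*(17 + z)) (l(z) = 9/(-2 + (z - 15)*(z + 17)) = 9/(-2 + (-15 + z)*(17 + z)))
P(D) = √(2 + D) (P(D) = √(D + 2) = √(2 + D))
I = -162 (I = 36*(9/(-257 + (-17)² + 2*(-17))) = 36*(9/(-257 + 289 - 34)) = 36*(9/(-2)) = 36*(9*(-½)) = 36*(-9/2) = -162)
√(J(P(-4)) + I) = √(223 - 162) = √61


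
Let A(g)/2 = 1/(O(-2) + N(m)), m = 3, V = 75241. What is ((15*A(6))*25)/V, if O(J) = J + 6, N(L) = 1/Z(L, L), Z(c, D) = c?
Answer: 2250/978133 ≈ 0.0023003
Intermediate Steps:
N(L) = 1/L
O(J) = 6 + J
A(g) = 6/13 (A(g) = 2/((6 - 2) + 1/3) = 2/(4 + ⅓) = 2/(13/3) = 2*(3/13) = 6/13)
((15*A(6))*25)/V = ((15*(6/13))*25)/75241 = ((90/13)*25)*(1/75241) = (2250/13)*(1/75241) = 2250/978133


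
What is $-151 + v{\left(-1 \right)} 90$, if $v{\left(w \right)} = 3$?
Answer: $119$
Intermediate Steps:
$-151 + v{\left(-1 \right)} 90 = -151 + 3 \cdot 90 = -151 + 270 = 119$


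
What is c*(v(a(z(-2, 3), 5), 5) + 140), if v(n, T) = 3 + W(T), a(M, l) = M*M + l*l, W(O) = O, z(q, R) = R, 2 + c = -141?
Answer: -21164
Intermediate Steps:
c = -143 (c = -2 - 141 = -143)
a(M, l) = M² + l²
v(n, T) = 3 + T
c*(v(a(z(-2, 3), 5), 5) + 140) = -143*((3 + 5) + 140) = -143*(8 + 140) = -143*148 = -21164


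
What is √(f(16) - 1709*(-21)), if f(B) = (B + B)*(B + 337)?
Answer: √47185 ≈ 217.22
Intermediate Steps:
f(B) = 2*B*(337 + B) (f(B) = (2*B)*(337 + B) = 2*B*(337 + B))
√(f(16) - 1709*(-21)) = √(2*16*(337 + 16) - 1709*(-21)) = √(2*16*353 + 35889) = √(11296 + 35889) = √47185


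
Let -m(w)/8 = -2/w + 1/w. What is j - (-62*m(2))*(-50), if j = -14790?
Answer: -27190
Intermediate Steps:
m(w) = 8/w (m(w) = -8*(-2/w + 1/w) = -(-8)/w = 8/w)
j - (-62*m(2))*(-50) = -14790 - (-496/2)*(-50) = -14790 - (-62*4)*(-50) = -14790 - (-248)*(-50) = -14790 - 1*12400 = -14790 - 12400 = -27190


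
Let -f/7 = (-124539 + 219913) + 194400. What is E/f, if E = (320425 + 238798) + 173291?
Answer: -366257/1014209 ≈ -0.36113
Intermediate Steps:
f = -2028418 (f = -7*((-124539 + 219913) + 194400) = -7*(95374 + 194400) = -7*289774 = -2028418)
E = 732514 (E = 559223 + 173291 = 732514)
E/f = 732514/(-2028418) = 732514*(-1/2028418) = -366257/1014209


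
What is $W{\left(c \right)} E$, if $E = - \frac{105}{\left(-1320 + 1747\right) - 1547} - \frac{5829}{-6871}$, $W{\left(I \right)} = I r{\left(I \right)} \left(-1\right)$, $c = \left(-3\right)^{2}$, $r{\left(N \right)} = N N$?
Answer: $- \frac{151005789}{219872} \approx -686.79$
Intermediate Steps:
$r{\left(N \right)} = N^{2}$
$c = 9$
$W{\left(I \right)} = - I^{3}$ ($W{\left(I \right)} = I I^{2} \left(-1\right) = I^{3} \left(-1\right) = - I^{3}$)
$E = \frac{207141}{219872}$ ($E = - \frac{105}{427 - 1547} - - \frac{5829}{6871} = - \frac{105}{-1120} + \frac{5829}{6871} = \left(-105\right) \left(- \frac{1}{1120}\right) + \frac{5829}{6871} = \frac{3}{32} + \frac{5829}{6871} = \frac{207141}{219872} \approx 0.9421$)
$W{\left(c \right)} E = - 9^{3} \cdot \frac{207141}{219872} = \left(-1\right) 729 \cdot \frac{207141}{219872} = \left(-729\right) \frac{207141}{219872} = - \frac{151005789}{219872}$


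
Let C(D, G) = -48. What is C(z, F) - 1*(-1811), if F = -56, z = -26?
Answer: 1763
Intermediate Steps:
C(z, F) - 1*(-1811) = -48 - 1*(-1811) = -48 + 1811 = 1763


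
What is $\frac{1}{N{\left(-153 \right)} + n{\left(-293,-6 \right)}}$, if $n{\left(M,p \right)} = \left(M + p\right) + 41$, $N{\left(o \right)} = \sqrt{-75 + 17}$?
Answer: $- \frac{129}{33311} - \frac{i \sqrt{58}}{66622} \approx -0.0038726 - 0.00011431 i$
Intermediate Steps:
$N{\left(o \right)} = i \sqrt{58}$ ($N{\left(o \right)} = \sqrt{-58} = i \sqrt{58}$)
$n{\left(M,p \right)} = 41 + M + p$
$\frac{1}{N{\left(-153 \right)} + n{\left(-293,-6 \right)}} = \frac{1}{i \sqrt{58} - 258} = \frac{1}{-258 + i \sqrt{58}}$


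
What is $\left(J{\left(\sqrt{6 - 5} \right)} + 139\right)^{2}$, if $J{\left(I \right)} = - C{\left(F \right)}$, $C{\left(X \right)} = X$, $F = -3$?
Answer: $20164$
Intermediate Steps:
$J{\left(I \right)} = 3$ ($J{\left(I \right)} = \left(-1\right) \left(-3\right) = 3$)
$\left(J{\left(\sqrt{6 - 5} \right)} + 139\right)^{2} = \left(3 + 139\right)^{2} = 142^{2} = 20164$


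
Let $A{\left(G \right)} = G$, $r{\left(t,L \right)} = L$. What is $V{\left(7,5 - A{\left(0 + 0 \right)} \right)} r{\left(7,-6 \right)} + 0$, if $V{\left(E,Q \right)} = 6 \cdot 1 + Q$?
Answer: $-66$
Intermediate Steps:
$V{\left(E,Q \right)} = 6 + Q$
$V{\left(7,5 - A{\left(0 + 0 \right)} \right)} r{\left(7,-6 \right)} + 0 = \left(6 + \left(5 - \left(0 + 0\right)\right)\right) \left(-6\right) + 0 = \left(6 + \left(5 - 0\right)\right) \left(-6\right) + 0 = \left(6 + \left(5 + 0\right)\right) \left(-6\right) + 0 = \left(6 + 5\right) \left(-6\right) + 0 = 11 \left(-6\right) + 0 = -66 + 0 = -66$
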